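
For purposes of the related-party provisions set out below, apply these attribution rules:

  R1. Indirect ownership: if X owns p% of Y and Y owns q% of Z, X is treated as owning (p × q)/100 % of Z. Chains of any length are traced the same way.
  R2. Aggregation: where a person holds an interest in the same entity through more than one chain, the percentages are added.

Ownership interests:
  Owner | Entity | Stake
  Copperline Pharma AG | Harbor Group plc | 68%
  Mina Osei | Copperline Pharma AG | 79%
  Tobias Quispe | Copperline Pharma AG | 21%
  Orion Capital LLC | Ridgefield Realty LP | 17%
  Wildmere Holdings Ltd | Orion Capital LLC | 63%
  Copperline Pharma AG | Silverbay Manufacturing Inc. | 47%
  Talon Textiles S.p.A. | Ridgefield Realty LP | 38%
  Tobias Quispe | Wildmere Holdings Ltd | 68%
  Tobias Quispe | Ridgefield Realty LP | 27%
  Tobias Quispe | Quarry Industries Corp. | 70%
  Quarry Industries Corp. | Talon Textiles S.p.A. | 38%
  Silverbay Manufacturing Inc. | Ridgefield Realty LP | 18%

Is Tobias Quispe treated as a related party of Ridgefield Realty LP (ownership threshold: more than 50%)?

No

Chain via Quarry Industries Corp. → Talon Textiles S.p.A. (R1): 70% × 38% × 38% = 10.108% of Ridgefield Realty LP.
Chain via Wildmere Holdings Ltd → Orion Capital LLC (R1): 68% × 63% × 17% = 7.2828% of Ridgefield Realty LP.
Chain via Copperline Pharma AG → Silverbay Manufacturing Inc. (R1): 21% × 47% × 18% = 1.7766% of Ridgefield Realty LP.
Direct interest in Ridgefield Realty LP: 27%.
Aggregating (R2): 10.108% + 7.2828% + 1.7766% + 27% = 46.1674%.
46.1674% does not exceed the 50% threshold, so Tobias is not a related party to Ridgefield Realty LP.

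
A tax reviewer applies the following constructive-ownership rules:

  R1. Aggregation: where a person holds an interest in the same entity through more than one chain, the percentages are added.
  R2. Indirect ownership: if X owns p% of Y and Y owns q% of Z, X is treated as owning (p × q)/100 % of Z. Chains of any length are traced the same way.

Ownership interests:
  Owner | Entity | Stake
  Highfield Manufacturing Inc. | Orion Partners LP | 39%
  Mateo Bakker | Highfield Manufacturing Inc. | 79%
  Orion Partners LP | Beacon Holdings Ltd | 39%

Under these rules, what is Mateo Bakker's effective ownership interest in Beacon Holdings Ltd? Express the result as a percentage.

12.0159%

Chain via Highfield Manufacturing Inc. → Orion Partners LP (R2): 79% × 39% × 39% = 12.0159% of Beacon Holdings Ltd.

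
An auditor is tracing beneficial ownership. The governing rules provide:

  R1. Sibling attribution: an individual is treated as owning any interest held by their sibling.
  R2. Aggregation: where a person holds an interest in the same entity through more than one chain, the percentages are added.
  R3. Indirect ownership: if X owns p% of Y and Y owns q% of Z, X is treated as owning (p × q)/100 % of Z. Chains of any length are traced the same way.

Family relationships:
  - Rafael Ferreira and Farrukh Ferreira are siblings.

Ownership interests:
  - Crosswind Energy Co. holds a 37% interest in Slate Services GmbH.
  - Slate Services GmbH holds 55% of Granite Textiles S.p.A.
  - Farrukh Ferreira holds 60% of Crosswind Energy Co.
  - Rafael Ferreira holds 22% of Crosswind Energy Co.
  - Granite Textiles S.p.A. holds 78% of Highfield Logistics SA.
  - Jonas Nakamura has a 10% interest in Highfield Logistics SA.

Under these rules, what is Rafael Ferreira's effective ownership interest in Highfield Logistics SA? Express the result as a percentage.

By sibling attribution (R1), Rafael Ferreira is treated as also owning Farrukh Ferreira's interest in Crosswind Energy Co, giving 22% + 60% = 82%.
Chain via Crosswind Energy Co. → Slate Services GmbH → Granite Textiles S.p.A. (R3): 82% × 37% × 55% × 78% = 13.01586% of Highfield Logistics SA.

13.01586%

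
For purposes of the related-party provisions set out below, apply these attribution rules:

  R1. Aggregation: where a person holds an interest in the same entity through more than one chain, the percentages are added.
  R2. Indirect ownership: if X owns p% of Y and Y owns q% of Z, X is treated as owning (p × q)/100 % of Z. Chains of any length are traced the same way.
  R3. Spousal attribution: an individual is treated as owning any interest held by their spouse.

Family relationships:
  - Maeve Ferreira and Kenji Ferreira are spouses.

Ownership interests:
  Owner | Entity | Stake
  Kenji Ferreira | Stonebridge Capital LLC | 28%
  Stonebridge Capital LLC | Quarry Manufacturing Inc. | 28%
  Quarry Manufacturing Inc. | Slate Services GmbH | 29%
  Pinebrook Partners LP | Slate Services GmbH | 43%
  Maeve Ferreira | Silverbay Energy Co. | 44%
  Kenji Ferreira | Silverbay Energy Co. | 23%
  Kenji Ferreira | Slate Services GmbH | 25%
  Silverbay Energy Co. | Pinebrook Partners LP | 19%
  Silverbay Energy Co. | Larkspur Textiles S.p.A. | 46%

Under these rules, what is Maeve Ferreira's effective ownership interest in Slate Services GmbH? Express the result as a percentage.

32.7475%

By spousal attribution (R3), Maeve Ferreira is treated as also owning Kenji Ferreira's interest in Silverbay Energy Co, giving 44% + 23% = 67%.
By spousal attribution (R3), Maeve Ferreira is treated as owning Kenji Ferreira's 28% interest in Stonebridge Capital LLC.
By spousal attribution (R3), Maeve Ferreira is treated as owning Kenji Ferreira's 25% interest in Slate Services GmbH.
Chain via Silverbay Energy Co. → Pinebrook Partners LP (R2): 67% × 19% × 43% = 5.4739% of Slate Services GmbH.
Chain via Stonebridge Capital LLC → Quarry Manufacturing Inc. (R2): 28% × 28% × 29% = 2.2736% of Slate Services GmbH.
Direct interest in Slate Services GmbH: 25%.
Aggregating (R1): 5.4739% + 2.2736% + 25% = 32.7475%.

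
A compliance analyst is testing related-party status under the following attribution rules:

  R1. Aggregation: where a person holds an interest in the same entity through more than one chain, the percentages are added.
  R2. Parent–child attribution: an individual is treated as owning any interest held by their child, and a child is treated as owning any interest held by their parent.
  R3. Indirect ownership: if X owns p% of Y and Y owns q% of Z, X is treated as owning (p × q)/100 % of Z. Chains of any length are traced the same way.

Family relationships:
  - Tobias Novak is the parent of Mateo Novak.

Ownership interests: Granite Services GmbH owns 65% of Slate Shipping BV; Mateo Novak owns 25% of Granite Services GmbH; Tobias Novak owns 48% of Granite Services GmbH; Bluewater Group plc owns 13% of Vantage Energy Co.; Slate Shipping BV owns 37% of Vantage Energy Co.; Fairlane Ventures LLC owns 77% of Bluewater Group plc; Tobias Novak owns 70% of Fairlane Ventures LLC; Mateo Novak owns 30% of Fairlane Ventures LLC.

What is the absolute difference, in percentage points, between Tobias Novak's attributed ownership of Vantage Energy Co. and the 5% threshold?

22.5665

By parent–child attribution (R2), Tobias Novak is treated as also owning Mateo Novak's interest in Granite Services GmbH, giving 48% + 25% = 73%.
By parent–child attribution (R2), Tobias Novak is treated as also owning Mateo Novak's interest in Fairlane Ventures LLC, giving 70% + 30% = 100%.
Chain via Granite Services GmbH → Slate Shipping BV (R3): 73% × 65% × 37% = 17.5565% of Vantage Energy Co.
Chain via Fairlane Ventures LLC → Bluewater Group plc (R3): 100% × 77% × 13% = 10.01% of Vantage Energy Co.
Aggregating (R1): 17.5565% + 10.01% = 27.5665%.
27.5665% exceeds the 5% threshold by 22.5665 percentage points.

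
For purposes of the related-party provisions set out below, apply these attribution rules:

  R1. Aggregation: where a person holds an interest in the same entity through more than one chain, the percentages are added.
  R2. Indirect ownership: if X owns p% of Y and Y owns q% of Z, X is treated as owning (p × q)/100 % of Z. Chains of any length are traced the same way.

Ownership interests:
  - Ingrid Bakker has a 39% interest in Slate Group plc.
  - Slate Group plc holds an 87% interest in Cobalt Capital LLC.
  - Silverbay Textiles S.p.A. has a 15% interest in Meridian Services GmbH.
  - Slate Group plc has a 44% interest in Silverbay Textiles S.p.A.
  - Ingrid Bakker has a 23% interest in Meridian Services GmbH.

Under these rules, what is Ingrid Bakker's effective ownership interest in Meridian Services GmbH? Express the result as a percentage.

Chain via Slate Group plc → Silverbay Textiles S.p.A. (R2): 39% × 44% × 15% = 2.574% of Meridian Services GmbH.
Direct interest in Meridian Services GmbH: 23%.
Aggregating (R1): 2.574% + 23% = 25.574%.

25.574%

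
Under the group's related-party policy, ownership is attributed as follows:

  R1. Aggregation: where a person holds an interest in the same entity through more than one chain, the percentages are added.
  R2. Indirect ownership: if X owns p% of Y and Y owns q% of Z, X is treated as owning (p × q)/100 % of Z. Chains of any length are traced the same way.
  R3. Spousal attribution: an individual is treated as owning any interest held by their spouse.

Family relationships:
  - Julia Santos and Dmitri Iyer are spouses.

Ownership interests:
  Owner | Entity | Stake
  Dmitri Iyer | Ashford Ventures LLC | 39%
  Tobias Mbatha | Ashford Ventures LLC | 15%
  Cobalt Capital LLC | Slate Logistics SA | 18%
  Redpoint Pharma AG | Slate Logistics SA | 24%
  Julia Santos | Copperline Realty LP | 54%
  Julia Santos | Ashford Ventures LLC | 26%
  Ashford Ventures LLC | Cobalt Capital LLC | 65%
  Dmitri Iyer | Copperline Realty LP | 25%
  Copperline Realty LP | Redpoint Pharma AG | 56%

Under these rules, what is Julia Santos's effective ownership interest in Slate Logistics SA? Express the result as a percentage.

18.2226%

By spousal attribution (R3), Julia Santos is treated as also owning Dmitri Iyer's interest in Ashford Ventures LLC, giving 26% + 39% = 65%.
By spousal attribution (R3), Julia Santos is treated as also owning Dmitri Iyer's interest in Copperline Realty LP, giving 54% + 25% = 79%.
Chain via Ashford Ventures LLC → Cobalt Capital LLC (R2): 65% × 65% × 18% = 7.605% of Slate Logistics SA.
Chain via Copperline Realty LP → Redpoint Pharma AG (R2): 79% × 56% × 24% = 10.6176% of Slate Logistics SA.
Aggregating (R1): 7.605% + 10.6176% = 18.2226%.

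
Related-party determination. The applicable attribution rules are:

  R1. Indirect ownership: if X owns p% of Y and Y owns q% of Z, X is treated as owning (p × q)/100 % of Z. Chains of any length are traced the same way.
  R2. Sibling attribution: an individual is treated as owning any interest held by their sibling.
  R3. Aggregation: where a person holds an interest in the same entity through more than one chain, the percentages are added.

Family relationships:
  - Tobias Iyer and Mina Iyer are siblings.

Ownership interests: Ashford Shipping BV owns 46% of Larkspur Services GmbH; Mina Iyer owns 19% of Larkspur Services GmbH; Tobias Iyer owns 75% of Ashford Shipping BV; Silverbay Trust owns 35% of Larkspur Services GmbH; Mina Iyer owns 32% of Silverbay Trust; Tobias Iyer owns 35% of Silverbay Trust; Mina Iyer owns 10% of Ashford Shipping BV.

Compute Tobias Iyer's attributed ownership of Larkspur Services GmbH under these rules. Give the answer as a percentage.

81.55%

By sibling attribution (R2), Tobias Iyer is treated as also owning Mina Iyer's interest in Silverbay Trust, giving 35% + 32% = 67%.
By sibling attribution (R2), Tobias Iyer is treated as also owning Mina Iyer's interest in Ashford Shipping BV, giving 75% + 10% = 85%.
By sibling attribution (R2), Tobias Iyer is treated as owning Mina Iyer's 19% interest in Larkspur Services GmbH.
Chain via Silverbay Trust (R1): 67% × 35% = 23.45% of Larkspur Services GmbH.
Chain via Ashford Shipping BV (R1): 85% × 46% = 39.1% of Larkspur Services GmbH.
Direct interest in Larkspur Services GmbH: 19%.
Aggregating (R3): 23.45% + 39.1% + 19% = 81.55%.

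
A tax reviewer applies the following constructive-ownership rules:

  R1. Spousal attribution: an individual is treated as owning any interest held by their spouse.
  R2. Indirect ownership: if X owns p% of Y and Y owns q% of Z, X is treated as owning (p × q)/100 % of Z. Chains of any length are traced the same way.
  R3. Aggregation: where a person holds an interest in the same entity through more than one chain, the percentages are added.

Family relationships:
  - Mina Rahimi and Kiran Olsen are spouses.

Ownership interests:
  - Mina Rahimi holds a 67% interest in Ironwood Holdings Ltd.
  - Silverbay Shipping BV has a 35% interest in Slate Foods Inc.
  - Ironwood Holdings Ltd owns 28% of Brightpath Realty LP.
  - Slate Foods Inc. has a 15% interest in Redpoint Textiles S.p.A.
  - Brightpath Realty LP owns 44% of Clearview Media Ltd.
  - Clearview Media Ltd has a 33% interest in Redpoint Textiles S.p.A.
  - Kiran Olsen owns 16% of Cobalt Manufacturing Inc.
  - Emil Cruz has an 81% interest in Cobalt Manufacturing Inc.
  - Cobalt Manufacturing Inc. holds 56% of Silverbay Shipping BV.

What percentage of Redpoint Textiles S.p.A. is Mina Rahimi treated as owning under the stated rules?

By spousal attribution (R1), Mina Rahimi is treated as owning Kiran Olsen's 16% interest in Cobalt Manufacturing Inc.
Chain via Ironwood Holdings Ltd → Brightpath Realty LP → Clearview Media Ltd (R2): 67% × 28% × 44% × 33% = 2.723952% of Redpoint Textiles S.p.A.
Chain via Cobalt Manufacturing Inc. → Silverbay Shipping BV → Slate Foods Inc. (R2): 16% × 56% × 35% × 15% = 0.4704% of Redpoint Textiles S.p.A.
Aggregating (R3): 2.723952% + 0.4704% = 3.194352%.

3.194352%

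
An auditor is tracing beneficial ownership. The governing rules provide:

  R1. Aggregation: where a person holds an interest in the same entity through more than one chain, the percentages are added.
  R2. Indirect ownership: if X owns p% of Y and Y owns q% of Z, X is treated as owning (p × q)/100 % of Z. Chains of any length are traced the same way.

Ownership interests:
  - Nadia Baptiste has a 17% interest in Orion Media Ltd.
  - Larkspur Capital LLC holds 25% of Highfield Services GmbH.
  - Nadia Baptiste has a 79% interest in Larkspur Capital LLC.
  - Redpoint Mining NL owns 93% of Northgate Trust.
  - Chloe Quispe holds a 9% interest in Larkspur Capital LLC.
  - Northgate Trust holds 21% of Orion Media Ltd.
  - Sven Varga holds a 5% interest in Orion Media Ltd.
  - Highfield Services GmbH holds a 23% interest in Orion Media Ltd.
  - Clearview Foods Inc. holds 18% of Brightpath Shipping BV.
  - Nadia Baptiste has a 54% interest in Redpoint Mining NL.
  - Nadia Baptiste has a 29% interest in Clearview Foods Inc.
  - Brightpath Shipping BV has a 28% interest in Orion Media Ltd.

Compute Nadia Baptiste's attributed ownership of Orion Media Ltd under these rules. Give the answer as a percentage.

Chain via Larkspur Capital LLC → Highfield Services GmbH (R2): 79% × 25% × 23% = 4.5425% of Orion Media Ltd.
Chain via Clearview Foods Inc. → Brightpath Shipping BV (R2): 29% × 18% × 28% = 1.4616% of Orion Media Ltd.
Chain via Redpoint Mining NL → Northgate Trust (R2): 54% × 93% × 21% = 10.5462% of Orion Media Ltd.
Direct interest in Orion Media Ltd: 17%.
Aggregating (R1): 4.5425% + 1.4616% + 10.5462% + 17% = 33.5503%.

33.5503%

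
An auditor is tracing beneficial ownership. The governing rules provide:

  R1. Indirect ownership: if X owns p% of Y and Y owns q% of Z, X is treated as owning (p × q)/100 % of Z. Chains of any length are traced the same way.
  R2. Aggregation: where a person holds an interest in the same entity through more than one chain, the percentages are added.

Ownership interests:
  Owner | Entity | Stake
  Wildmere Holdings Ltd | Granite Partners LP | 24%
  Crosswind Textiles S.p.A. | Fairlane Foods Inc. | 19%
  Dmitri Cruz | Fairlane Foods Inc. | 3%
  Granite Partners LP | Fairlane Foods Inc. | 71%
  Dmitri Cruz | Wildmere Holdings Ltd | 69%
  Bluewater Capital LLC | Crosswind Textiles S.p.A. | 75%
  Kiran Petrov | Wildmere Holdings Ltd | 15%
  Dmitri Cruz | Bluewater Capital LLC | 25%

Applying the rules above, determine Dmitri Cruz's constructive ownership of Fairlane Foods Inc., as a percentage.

Chain via Bluewater Capital LLC → Crosswind Textiles S.p.A. (R1): 25% × 75% × 19% = 3.5625% of Fairlane Foods Inc.
Chain via Wildmere Holdings Ltd → Granite Partners LP (R1): 69% × 24% × 71% = 11.7576% of Fairlane Foods Inc.
Direct interest in Fairlane Foods Inc: 3%.
Aggregating (R2): 3.5625% + 11.7576% + 3% = 18.3201%.

18.3201%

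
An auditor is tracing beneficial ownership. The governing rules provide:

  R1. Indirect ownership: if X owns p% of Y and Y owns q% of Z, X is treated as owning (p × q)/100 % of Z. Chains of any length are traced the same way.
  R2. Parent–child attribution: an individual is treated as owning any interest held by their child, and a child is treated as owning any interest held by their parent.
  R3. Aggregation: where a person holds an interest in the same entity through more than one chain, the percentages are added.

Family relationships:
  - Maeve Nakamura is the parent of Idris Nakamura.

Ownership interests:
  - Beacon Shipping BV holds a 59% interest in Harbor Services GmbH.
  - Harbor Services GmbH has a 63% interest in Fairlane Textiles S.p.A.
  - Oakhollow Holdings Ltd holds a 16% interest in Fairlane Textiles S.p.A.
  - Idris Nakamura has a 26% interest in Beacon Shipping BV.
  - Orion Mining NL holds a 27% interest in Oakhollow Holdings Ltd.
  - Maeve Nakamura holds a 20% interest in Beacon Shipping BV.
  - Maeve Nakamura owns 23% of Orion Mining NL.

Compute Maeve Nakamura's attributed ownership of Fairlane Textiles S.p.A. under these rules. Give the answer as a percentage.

By parent–child attribution (R2), Maeve Nakamura is treated as also owning Idris Nakamura's interest in Beacon Shipping BV, giving 20% + 26% = 46%.
Chain via Beacon Shipping BV → Harbor Services GmbH (R1): 46% × 59% × 63% = 17.0982% of Fairlane Textiles S.p.A.
Chain via Orion Mining NL → Oakhollow Holdings Ltd (R1): 23% × 27% × 16% = 0.9936% of Fairlane Textiles S.p.A.
Aggregating (R3): 17.0982% + 0.9936% = 18.0918%.

18.0918%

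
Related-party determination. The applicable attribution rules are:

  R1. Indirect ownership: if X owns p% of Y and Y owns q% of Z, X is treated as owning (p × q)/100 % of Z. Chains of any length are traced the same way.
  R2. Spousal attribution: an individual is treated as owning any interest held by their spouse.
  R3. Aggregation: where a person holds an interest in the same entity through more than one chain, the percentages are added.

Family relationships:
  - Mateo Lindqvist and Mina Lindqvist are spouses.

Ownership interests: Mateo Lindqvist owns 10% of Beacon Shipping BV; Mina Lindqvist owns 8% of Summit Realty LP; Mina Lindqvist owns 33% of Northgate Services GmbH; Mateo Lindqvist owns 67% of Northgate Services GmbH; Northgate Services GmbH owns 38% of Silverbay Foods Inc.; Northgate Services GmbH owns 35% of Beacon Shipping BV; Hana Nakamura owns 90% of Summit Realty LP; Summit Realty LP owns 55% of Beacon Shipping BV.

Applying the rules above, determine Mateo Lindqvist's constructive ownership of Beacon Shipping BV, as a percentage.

49.4%

By spousal attribution (R2), Mateo Lindqvist is treated as also owning Mina Lindqvist's interest in Northgate Services GmbH, giving 67% + 33% = 100%.
By spousal attribution (R2), Mateo Lindqvist is treated as owning Mina Lindqvist's 8% interest in Summit Realty LP.
Chain via Northgate Services GmbH (R1): 100% × 35% = 35% of Beacon Shipping BV.
Direct interest in Beacon Shipping BV: 10%.
Chain via Summit Realty LP (R1): 8% × 55% = 4.4% of Beacon Shipping BV.
Aggregating (R3): 35% + 10% + 4.4% = 49.4%.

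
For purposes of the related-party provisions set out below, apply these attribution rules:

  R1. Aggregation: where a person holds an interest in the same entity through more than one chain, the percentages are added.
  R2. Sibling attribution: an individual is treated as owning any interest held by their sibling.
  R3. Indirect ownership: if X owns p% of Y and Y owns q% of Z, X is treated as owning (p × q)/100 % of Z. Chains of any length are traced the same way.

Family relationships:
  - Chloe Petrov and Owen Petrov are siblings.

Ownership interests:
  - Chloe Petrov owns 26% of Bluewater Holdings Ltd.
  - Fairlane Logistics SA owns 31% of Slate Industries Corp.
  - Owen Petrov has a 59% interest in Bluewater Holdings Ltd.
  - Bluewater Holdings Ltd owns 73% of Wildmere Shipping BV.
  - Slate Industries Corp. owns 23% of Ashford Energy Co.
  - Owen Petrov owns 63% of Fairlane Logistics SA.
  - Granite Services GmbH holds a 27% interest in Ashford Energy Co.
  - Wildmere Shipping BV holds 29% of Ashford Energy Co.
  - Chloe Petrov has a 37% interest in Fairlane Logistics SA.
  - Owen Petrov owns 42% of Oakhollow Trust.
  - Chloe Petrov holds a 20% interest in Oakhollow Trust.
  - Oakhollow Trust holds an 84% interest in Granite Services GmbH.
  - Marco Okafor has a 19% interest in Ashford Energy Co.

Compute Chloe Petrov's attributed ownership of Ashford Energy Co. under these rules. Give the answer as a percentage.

By sibling attribution (R2), Chloe Petrov is treated as also owning Owen Petrov's interest in Bluewater Holdings Ltd, giving 26% + 59% = 85%.
By sibling attribution (R2), Chloe Petrov is treated as also owning Owen Petrov's interest in Oakhollow Trust, giving 20% + 42% = 62%.
By sibling attribution (R2), Chloe Petrov is treated as also owning Owen Petrov's interest in Fairlane Logistics SA, giving 37% + 63% = 100%.
Chain via Bluewater Holdings Ltd → Wildmere Shipping BV (R3): 85% × 73% × 29% = 17.9945% of Ashford Energy Co.
Chain via Oakhollow Trust → Granite Services GmbH (R3): 62% × 84% × 27% = 14.0616% of Ashford Energy Co.
Chain via Fairlane Logistics SA → Slate Industries Corp. (R3): 100% × 31% × 23% = 7.13% of Ashford Energy Co.
Aggregating (R1): 17.9945% + 14.0616% + 7.13% = 39.1861%.

39.1861%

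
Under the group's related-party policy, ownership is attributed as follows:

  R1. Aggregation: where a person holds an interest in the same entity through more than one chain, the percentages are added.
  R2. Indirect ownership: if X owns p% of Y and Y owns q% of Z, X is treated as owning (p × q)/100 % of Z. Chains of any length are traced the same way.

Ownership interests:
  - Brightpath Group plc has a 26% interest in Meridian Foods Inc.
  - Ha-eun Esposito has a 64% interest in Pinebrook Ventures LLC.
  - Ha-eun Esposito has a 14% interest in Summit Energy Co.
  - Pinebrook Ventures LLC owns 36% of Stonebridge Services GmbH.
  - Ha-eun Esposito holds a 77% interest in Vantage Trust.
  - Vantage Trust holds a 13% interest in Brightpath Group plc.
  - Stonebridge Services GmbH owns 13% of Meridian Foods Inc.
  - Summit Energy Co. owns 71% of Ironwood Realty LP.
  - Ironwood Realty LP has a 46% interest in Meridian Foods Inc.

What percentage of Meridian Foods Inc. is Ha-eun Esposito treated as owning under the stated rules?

10.1702%

Chain via Pinebrook Ventures LLC → Stonebridge Services GmbH (R2): 64% × 36% × 13% = 2.9952% of Meridian Foods Inc.
Chain via Vantage Trust → Brightpath Group plc (R2): 77% × 13% × 26% = 2.6026% of Meridian Foods Inc.
Chain via Summit Energy Co. → Ironwood Realty LP (R2): 14% × 71% × 46% = 4.5724% of Meridian Foods Inc.
Aggregating (R1): 2.9952% + 2.6026% + 4.5724% = 10.1702%.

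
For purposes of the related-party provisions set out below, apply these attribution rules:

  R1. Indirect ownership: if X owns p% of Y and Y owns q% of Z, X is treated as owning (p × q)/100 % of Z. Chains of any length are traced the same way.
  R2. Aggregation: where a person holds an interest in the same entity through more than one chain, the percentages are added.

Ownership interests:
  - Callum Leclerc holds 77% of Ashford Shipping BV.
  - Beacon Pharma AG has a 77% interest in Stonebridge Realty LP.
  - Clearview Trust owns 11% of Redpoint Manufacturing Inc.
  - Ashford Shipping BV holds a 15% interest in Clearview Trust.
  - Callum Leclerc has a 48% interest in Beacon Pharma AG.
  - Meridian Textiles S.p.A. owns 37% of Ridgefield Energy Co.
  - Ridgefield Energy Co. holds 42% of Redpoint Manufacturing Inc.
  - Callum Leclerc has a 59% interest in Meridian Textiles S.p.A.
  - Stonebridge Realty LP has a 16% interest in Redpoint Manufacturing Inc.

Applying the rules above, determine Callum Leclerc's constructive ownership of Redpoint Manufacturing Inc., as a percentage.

Chain via Beacon Pharma AG → Stonebridge Realty LP (R1): 48% × 77% × 16% = 5.9136% of Redpoint Manufacturing Inc.
Chain via Meridian Textiles S.p.A. → Ridgefield Energy Co. (R1): 59% × 37% × 42% = 9.1686% of Redpoint Manufacturing Inc.
Chain via Ashford Shipping BV → Clearview Trust (R1): 77% × 15% × 11% = 1.2705% of Redpoint Manufacturing Inc.
Aggregating (R2): 5.9136% + 9.1686% + 1.2705% = 16.3527%.

16.3527%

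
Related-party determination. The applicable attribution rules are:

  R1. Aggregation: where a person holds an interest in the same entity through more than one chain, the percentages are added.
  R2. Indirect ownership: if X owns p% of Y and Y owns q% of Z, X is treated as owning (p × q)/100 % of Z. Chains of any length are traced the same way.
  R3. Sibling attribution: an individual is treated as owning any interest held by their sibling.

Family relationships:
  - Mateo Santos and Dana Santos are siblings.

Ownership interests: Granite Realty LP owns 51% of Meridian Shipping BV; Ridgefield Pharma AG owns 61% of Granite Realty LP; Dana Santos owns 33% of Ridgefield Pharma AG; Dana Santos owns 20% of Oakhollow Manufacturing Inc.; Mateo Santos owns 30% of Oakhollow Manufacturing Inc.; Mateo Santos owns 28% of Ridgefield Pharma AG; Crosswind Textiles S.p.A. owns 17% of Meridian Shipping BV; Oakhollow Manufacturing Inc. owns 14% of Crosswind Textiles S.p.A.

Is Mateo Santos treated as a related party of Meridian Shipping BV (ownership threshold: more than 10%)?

Yes

By sibling attribution (R3), Mateo Santos is treated as also owning Dana Santos's interest in Oakhollow Manufacturing Inc, giving 30% + 20% = 50%.
By sibling attribution (R3), Mateo Santos is treated as also owning Dana Santos's interest in Ridgefield Pharma AG, giving 28% + 33% = 61%.
Chain via Oakhollow Manufacturing Inc. → Crosswind Textiles S.p.A. (R2): 50% × 14% × 17% = 1.19% of Meridian Shipping BV.
Chain via Ridgefield Pharma AG → Granite Realty LP (R2): 61% × 61% × 51% = 18.9771% of Meridian Shipping BV.
Aggregating (R1): 1.19% + 18.9771% = 20.1671%.
20.1671% exceeds the 10% threshold, so Mateo is a related party to Meridian Shipping BV.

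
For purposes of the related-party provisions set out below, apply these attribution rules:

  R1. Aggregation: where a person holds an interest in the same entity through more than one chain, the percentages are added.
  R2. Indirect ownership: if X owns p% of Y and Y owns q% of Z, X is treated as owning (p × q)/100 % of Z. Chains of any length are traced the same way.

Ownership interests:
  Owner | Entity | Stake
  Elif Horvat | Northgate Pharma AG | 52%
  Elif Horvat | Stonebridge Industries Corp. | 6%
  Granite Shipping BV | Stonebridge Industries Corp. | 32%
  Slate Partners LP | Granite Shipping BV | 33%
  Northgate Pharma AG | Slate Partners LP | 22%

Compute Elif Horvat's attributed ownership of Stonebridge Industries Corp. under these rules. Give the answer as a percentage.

Chain via Northgate Pharma AG → Slate Partners LP → Granite Shipping BV (R2): 52% × 22% × 33% × 32% = 1.208064% of Stonebridge Industries Corp.
Direct interest in Stonebridge Industries Corp: 6%.
Aggregating (R1): 1.208064% + 6% = 7.208064%.

7.208064%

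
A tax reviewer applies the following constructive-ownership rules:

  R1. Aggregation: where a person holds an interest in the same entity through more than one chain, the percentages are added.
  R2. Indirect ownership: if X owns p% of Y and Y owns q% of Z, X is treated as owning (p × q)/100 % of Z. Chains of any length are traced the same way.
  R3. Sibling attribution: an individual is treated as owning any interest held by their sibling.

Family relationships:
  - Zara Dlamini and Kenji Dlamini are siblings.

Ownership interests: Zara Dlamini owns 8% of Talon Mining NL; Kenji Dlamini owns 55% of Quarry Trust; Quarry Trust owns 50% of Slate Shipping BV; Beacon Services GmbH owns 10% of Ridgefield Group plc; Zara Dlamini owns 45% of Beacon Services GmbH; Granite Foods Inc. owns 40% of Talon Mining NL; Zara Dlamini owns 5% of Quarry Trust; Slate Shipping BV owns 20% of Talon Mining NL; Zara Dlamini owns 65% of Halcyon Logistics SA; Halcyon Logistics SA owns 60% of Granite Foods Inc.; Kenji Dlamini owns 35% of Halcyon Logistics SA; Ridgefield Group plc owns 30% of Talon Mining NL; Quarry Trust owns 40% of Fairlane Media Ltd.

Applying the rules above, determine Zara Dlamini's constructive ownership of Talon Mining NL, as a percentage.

39.35%

By sibling attribution (R3), Zara Dlamini is treated as also owning Kenji Dlamini's interest in Halcyon Logistics SA, giving 65% + 35% = 100%.
By sibling attribution (R3), Zara Dlamini is treated as also owning Kenji Dlamini's interest in Quarry Trust, giving 5% + 55% = 60%.
Chain via Halcyon Logistics SA → Granite Foods Inc. (R2): 100% × 60% × 40% = 24% of Talon Mining NL.
Chain via Beacon Services GmbH → Ridgefield Group plc (R2): 45% × 10% × 30% = 1.35% of Talon Mining NL.
Chain via Quarry Trust → Slate Shipping BV (R2): 60% × 50% × 20% = 6% of Talon Mining NL.
Direct interest in Talon Mining NL: 8%.
Aggregating (R1): 24% + 1.35% + 6% + 8% = 39.35%.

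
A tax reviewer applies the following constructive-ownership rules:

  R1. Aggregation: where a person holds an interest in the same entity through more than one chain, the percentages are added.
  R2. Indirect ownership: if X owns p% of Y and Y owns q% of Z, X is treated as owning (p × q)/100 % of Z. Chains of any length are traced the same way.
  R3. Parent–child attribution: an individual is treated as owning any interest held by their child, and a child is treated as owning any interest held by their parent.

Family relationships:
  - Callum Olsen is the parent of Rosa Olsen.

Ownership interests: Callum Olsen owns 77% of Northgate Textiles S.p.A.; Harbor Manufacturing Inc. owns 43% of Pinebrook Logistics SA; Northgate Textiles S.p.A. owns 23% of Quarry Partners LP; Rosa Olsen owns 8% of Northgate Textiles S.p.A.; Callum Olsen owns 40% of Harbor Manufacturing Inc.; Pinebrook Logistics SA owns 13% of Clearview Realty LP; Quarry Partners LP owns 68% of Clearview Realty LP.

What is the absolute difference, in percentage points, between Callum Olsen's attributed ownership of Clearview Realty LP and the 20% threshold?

4.47

By parent–child attribution (R3), Callum Olsen is treated as also owning Rosa Olsen's interest in Northgate Textiles S.p.A, giving 77% + 8% = 85%.
Chain via Harbor Manufacturing Inc. → Pinebrook Logistics SA (R2): 40% × 43% × 13% = 2.236% of Clearview Realty LP.
Chain via Northgate Textiles S.p.A. → Quarry Partners LP (R2): 85% × 23% × 68% = 13.294% of Clearview Realty LP.
Aggregating (R1): 2.236% + 13.294% = 15.53%.
15.53% falls short of the 20% threshold by 4.47 percentage points.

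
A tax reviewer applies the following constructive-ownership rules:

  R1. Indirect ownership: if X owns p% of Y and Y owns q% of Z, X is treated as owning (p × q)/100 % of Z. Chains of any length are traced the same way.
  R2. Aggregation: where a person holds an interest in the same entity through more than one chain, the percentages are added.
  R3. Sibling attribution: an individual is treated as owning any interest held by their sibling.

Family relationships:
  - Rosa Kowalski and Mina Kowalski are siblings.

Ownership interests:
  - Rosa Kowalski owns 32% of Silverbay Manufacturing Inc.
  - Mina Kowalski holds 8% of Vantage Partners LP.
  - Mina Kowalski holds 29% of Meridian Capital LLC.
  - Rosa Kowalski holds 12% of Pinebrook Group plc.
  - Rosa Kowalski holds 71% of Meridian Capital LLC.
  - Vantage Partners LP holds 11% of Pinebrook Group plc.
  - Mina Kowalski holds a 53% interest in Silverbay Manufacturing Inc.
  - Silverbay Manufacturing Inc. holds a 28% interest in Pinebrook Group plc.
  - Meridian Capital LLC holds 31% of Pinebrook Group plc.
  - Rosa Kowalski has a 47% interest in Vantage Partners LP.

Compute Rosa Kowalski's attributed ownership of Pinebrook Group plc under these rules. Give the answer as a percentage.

By sibling attribution (R3), Rosa Kowalski is treated as also owning Mina Kowalski's interest in Vantage Partners LP, giving 47% + 8% = 55%.
By sibling attribution (R3), Rosa Kowalski is treated as also owning Mina Kowalski's interest in Meridian Capital LLC, giving 71% + 29% = 100%.
By sibling attribution (R3), Rosa Kowalski is treated as also owning Mina Kowalski's interest in Silverbay Manufacturing Inc, giving 32% + 53% = 85%.
Chain via Vantage Partners LP (R1): 55% × 11% = 6.05% of Pinebrook Group plc.
Chain via Meridian Capital LLC (R1): 100% × 31% = 31% of Pinebrook Group plc.
Chain via Silverbay Manufacturing Inc. (R1): 85% × 28% = 23.8% of Pinebrook Group plc.
Direct interest in Pinebrook Group plc: 12%.
Aggregating (R2): 6.05% + 31% + 23.8% + 12% = 72.85%.

72.85%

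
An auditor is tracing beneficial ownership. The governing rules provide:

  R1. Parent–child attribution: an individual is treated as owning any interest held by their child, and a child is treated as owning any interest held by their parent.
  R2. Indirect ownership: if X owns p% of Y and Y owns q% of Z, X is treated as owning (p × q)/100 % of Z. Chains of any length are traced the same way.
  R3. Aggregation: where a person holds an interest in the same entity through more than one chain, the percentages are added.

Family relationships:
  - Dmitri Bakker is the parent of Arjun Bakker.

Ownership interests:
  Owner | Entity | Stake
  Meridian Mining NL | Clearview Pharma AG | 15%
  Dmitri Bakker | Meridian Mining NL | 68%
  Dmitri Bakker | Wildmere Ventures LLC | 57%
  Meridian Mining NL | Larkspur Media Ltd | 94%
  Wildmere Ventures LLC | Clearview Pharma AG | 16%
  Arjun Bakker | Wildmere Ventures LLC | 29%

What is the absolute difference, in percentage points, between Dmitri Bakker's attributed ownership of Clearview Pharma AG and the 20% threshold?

By parent–child attribution (R1), Dmitri Bakker is treated as also owning Arjun Bakker's interest in Wildmere Ventures LLC, giving 57% + 29% = 86%.
Chain via Meridian Mining NL (R2): 68% × 15% = 10.2% of Clearview Pharma AG.
Chain via Wildmere Ventures LLC (R2): 86% × 16% = 13.76% of Clearview Pharma AG.
Aggregating (R3): 10.2% + 13.76% = 23.96%.
23.96% exceeds the 20% threshold by 3.96 percentage points.

3.96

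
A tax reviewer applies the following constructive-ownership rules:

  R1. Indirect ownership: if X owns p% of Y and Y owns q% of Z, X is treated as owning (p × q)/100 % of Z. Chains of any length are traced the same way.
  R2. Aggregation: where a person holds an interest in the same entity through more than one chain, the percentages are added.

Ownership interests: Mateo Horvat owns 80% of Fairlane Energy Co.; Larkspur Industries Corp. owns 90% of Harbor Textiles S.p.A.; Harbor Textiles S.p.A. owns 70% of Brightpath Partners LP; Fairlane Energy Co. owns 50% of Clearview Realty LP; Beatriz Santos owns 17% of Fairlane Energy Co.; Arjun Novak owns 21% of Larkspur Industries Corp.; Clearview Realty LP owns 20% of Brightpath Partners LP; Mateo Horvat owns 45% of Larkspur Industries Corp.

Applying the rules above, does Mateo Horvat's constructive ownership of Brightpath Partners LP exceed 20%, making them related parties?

Yes

Chain via Fairlane Energy Co. → Clearview Realty LP (R1): 80% × 50% × 20% = 8% of Brightpath Partners LP.
Chain via Larkspur Industries Corp. → Harbor Textiles S.p.A. (R1): 45% × 90% × 70% = 28.35% of Brightpath Partners LP.
Aggregating (R2): 8% + 28.35% = 36.35%.
36.35% exceeds the 20% threshold, so Mateo is a related party to Brightpath Partners LP.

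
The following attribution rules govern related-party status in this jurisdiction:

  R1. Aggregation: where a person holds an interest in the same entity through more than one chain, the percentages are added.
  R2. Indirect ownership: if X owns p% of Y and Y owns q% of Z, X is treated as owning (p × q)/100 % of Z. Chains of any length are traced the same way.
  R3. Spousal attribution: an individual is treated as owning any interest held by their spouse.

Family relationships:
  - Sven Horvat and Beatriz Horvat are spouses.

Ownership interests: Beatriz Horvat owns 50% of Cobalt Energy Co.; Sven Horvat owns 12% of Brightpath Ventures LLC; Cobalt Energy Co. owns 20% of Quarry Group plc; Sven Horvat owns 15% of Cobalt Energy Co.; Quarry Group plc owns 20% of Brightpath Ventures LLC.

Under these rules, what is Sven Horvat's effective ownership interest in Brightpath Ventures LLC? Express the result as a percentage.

14.6%

By spousal attribution (R3), Sven Horvat is treated as also owning Beatriz Horvat's interest in Cobalt Energy Co, giving 15% + 50% = 65%.
Chain via Cobalt Energy Co. → Quarry Group plc (R2): 65% × 20% × 20% = 2.6% of Brightpath Ventures LLC.
Direct interest in Brightpath Ventures LLC: 12%.
Aggregating (R1): 2.6% + 12% = 14.6%.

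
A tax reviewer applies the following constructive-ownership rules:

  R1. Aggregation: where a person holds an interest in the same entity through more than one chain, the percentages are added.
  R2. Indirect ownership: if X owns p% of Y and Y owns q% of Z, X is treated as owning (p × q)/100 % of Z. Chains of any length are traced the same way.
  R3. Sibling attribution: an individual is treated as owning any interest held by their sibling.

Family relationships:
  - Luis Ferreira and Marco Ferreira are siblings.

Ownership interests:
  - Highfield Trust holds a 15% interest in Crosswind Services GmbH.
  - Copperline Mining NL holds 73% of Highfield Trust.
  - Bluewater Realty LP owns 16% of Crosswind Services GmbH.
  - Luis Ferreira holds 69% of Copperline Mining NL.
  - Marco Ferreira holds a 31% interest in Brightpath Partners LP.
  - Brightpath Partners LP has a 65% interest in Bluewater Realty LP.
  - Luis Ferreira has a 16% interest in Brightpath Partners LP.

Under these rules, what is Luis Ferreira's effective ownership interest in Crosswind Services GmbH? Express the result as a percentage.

12.4435%

By sibling attribution (R3), Luis Ferreira is treated as also owning Marco Ferreira's interest in Brightpath Partners LP, giving 16% + 31% = 47%.
Chain via Copperline Mining NL → Highfield Trust (R2): 69% × 73% × 15% = 7.5555% of Crosswind Services GmbH.
Chain via Brightpath Partners LP → Bluewater Realty LP (R2): 47% × 65% × 16% = 4.888% of Crosswind Services GmbH.
Aggregating (R1): 7.5555% + 4.888% = 12.4435%.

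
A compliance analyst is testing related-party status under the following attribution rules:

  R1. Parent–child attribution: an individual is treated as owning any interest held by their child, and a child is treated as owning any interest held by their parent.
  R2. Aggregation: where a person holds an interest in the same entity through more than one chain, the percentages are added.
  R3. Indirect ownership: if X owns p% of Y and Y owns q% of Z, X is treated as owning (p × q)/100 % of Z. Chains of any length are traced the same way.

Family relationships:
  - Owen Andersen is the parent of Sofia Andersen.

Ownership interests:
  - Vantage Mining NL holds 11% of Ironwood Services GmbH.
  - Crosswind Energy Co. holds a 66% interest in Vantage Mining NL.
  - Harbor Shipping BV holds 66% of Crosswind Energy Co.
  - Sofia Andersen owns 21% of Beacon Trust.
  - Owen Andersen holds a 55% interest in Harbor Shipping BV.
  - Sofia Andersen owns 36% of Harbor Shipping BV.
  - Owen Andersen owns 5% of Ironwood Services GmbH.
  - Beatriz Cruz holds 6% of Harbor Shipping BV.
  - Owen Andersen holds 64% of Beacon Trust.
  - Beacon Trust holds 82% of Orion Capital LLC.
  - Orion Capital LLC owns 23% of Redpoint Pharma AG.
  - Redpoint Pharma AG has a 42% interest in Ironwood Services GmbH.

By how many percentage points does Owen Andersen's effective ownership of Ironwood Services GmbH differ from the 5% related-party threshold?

By parent–child attribution (R1), Owen Andersen is treated as also owning Sofia Andersen's interest in Harbor Shipping BV, giving 55% + 36% = 91%.
By parent–child attribution (R1), Owen Andersen is treated as also owning Sofia Andersen's interest in Beacon Trust, giving 64% + 21% = 85%.
Chain via Harbor Shipping BV → Crosswind Energy Co. → Vantage Mining NL (R3): 91% × 66% × 66% × 11% = 4.360356% of Ironwood Services GmbH.
Chain via Beacon Trust → Orion Capital LLC → Redpoint Pharma AG (R3): 85% × 82% × 23% × 42% = 6.73302% of Ironwood Services GmbH.
Direct interest in Ironwood Services GmbH: 5%.
Aggregating (R2): 4.360356% + 6.73302% + 5% = 16.093376%.
16.093376% exceeds the 5% threshold by 11.093376 percentage points.

11.093376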